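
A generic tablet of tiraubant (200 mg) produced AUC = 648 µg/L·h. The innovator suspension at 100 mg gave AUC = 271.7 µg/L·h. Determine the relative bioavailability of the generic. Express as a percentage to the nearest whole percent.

F_rel = (AUC_test/D_test) / (AUC_ref/D_ref)
      = (648/200) / (271.7/100)
      = 3.24 / 2.717 = 1.1925 = 119.25%

F_rel = 119%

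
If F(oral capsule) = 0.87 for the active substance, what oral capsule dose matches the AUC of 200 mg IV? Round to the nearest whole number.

For equal systemic exposure: F × D_ev = D_iv
D_ev = D_iv / F = 200 / 0.87 = 229.885 mg

D_oral = 230 mg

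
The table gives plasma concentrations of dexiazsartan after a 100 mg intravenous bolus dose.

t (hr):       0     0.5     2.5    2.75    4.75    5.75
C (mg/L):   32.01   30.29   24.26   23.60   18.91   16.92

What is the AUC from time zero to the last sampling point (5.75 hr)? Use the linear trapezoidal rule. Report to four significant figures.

AUC = 136.5 mg/L·hr

Trapezoidal AUC_0→5.75:
  [0→0.5]: (32.01+30.29)/2 × 0.5 = 15.575
  [0.5→2.5]: (30.29+24.26)/2 × 2 = 54.55
  [2.5→2.75]: (24.26+23.60)/2 × 0.25 = 5.9825
  [2.75→4.75]: (23.60+18.91)/2 × 2 = 42.51
  [4.75→5.75]: (18.91+16.92)/2 × 1 = 17.915
  Sum = 136.5325 mg/L·hr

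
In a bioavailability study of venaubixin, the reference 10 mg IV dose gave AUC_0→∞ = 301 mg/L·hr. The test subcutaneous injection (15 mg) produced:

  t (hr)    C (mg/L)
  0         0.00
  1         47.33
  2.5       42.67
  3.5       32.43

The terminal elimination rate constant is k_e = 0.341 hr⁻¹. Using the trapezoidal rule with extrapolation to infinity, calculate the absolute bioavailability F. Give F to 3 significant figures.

Trapezoidal AUC_0→3.5 (subcutaneous injection):
  [0→1]: (0.00+47.33)/2 × 1 = 23.665
  [1→2.5]: (47.33+42.67)/2 × 1.5 = 67.5
  [2.5→3.5]: (42.67+32.43)/2 × 1 = 37.55
  Sum = 128.715 mg/L·hr
Tail: C_last/k_e = 32.43/0.341 = 95.103
AUC_0→∞ (subcutaneous injection) = 128.715 + 95.103 = 223.818 mg/L·hr
F = (AUC_ev/D_ev)/(AUC_iv/D_iv) = (223.818/15)/(301/10) = 14.9212/30.1 = 0.4957

F = 0.496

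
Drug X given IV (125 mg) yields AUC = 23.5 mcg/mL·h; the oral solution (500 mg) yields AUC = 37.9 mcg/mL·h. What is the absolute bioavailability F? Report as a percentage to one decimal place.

F = 40.3%

F = (AUC_ev / D_ev) / (AUC_iv / D_iv)
  = (37.9/500) / (23.5/125)
  = 0.0758 / 0.188 = 0.4032
  = 40.32%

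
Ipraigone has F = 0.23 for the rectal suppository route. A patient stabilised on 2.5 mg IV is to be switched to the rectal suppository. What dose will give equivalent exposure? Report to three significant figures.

For equal systemic exposure: F × D_ev = D_iv
D_ev = D_iv / F = 2.5 / 0.23 = 10.8696 mg

D_rectal = 10.9 mg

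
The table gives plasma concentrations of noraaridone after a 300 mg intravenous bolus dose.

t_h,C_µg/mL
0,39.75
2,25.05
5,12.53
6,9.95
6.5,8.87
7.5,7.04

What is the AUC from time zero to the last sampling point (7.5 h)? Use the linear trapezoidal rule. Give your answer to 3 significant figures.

AUC = 145 µg/mL·h

Trapezoidal AUC_0→7.5:
  [0→2]: (39.75+25.05)/2 × 2 = 64.8
  [2→5]: (25.05+12.53)/2 × 3 = 56.37
  [5→6]: (12.53+9.95)/2 × 1 = 11.24
  [6→6.5]: (9.95+8.87)/2 × 0.5 = 4.705
  [6.5→7.5]: (8.87+7.04)/2 × 1 = 7.955
  Sum = 145.07 µg/mL·h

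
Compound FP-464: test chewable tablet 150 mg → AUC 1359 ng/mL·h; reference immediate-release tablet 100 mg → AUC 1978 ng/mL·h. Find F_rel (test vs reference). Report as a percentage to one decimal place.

F_rel = 45.8%

F_rel = (AUC_test/D_test) / (AUC_ref/D_ref)
      = (1359/150) / (1978/100)
      = 9.06 / 19.78 = 0.4580 = 45.80%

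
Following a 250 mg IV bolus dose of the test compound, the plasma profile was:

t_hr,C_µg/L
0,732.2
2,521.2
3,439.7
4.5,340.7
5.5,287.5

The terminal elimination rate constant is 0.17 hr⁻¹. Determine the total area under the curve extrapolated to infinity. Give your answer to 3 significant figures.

Trapezoidal AUC_0→5.5:
  [0→2]: (732.2+521.2)/2 × 2 = 1253.4
  [2→3]: (521.2+439.7)/2 × 1 = 480.45
  [3→4.5]: (439.7+340.7)/2 × 1.5 = 585.3
  [4.5→5.5]: (340.7+287.5)/2 × 1 = 314.1
  Sum = 2633.25 µg/L·hr
Extrapolated tail: C_last / k_e = 287.5 / 0.17 = 1691.176
AUC_0→∞ = 2633.25 + 1691.176 = 4324.426 µg/L·hr

AUC = 4320 µg/L·hr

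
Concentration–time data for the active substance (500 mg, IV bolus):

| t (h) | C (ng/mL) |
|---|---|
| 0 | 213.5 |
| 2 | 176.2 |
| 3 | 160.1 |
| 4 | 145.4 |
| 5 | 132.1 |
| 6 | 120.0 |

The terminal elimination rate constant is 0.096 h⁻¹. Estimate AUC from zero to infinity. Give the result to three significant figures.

AUC = 2230 ng/mL·h

Trapezoidal AUC_0→6:
  [0→2]: (213.5+176.2)/2 × 2 = 389.7
  [2→3]: (176.2+160.1)/2 × 1 = 168.15
  [3→4]: (160.1+145.4)/2 × 1 = 152.75
  [4→5]: (145.4+132.1)/2 × 1 = 138.75
  [5→6]: (132.1+120.0)/2 × 1 = 126.05
  Sum = 975.4 ng/mL·h
Extrapolated tail: C_last / k_e = 120.0 / 0.096 = 1250.000
AUC_0→∞ = 975.4 + 1250.000 = 2225.4 ng/mL·h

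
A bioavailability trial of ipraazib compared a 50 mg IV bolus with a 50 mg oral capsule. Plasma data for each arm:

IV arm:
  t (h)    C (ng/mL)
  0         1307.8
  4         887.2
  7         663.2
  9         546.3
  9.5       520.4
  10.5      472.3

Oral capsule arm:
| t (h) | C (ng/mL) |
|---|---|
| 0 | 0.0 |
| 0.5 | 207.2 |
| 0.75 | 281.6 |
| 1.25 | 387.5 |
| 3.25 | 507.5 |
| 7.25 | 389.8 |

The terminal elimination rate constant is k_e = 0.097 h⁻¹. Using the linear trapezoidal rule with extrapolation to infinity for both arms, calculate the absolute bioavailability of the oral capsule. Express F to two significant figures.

F = 0.52

Trapezoidal AUC_0→10.5 (IV):
  [0→4]: (1307.8+887.2)/2 × 4 = 4390.0
  [4→7]: (887.2+663.2)/2 × 3 = 2325.6
  [7→9]: (663.2+546.3)/2 × 2 = 1209.5
  [9→9.5]: (546.3+520.4)/2 × 0.5 = 266.675
  [9.5→10.5]: (520.4+472.3)/2 × 1 = 496.35
  Sum = 8688.125 ng/mL·h
IV tail: 472.3/0.097 = 4869.072; AUC_iv,0→∞ = 8688.125 + 4869.072 = 13557.197 ng/mL·h
Trapezoidal AUC_0→7.25 (oral capsule):
  [0→0.5]: (0.0+207.2)/2 × 0.5 = 51.8
  [0.5→0.75]: (207.2+281.6)/2 × 0.25 = 61.1
  [0.75→1.25]: (281.6+387.5)/2 × 0.5 = 167.275
  [1.25→3.25]: (387.5+507.5)/2 × 2 = 895.0
  [3.25→7.25]: (507.5+389.8)/2 × 4 = 1794.6
  Sum = 2969.775 ng/mL·h
oral capsule tail: 389.8/0.097 = 4018.557; AUC_ev,0→∞ = 2969.775 + 4018.557 = 6988.332 ng/mL·h
F = (AUC_ev/D_ev)/(AUC_iv/D_iv) = (6988.332/50)/(13557.197/50) = 139.76664/271.14394 = 0.5155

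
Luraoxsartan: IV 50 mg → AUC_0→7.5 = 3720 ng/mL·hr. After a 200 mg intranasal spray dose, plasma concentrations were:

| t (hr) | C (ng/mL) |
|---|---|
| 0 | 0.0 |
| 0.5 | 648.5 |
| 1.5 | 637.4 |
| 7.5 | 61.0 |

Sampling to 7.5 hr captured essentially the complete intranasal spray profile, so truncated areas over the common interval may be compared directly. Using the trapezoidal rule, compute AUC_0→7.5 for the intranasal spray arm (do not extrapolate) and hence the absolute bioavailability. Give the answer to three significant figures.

Trapezoidal AUC_0→7.5 (intranasal spray):
  [0→0.5]: (0.0+648.5)/2 × 0.5 = 162.125
  [0.5→1.5]: (648.5+637.4)/2 × 1 = 642.95
  [1.5→7.5]: (637.4+61.0)/2 × 6 = 2095.2
  Sum = 2900.275 ng/mL·hr
F = (AUC_ev/D_ev)/(AUC_iv/D_iv) = (2900.275/200)/(3720/50) = 14.501375/74.4 = 0.1949

F = 0.195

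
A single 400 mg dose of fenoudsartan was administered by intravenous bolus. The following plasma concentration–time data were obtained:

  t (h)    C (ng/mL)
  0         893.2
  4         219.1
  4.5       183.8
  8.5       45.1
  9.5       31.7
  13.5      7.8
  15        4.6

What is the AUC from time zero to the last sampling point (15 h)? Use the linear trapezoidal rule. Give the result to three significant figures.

AUC = 2910 ng/mL·h

Trapezoidal AUC_0→15:
  [0→4]: (893.2+219.1)/2 × 4 = 2224.6
  [4→4.5]: (219.1+183.8)/2 × 0.5 = 100.725
  [4.5→8.5]: (183.8+45.1)/2 × 4 = 457.8
  [8.5→9.5]: (45.1+31.7)/2 × 1 = 38.4
  [9.5→13.5]: (31.7+7.8)/2 × 4 = 79.0
  [13.5→15]: (7.8+4.6)/2 × 1.5 = 9.3
  Sum = 2909.825 ng/mL·h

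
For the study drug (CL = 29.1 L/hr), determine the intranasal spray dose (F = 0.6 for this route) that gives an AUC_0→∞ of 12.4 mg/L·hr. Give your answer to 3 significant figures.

Dose = 601 mg

Dose = CL × AUC_0→∞ / F
     = 29.1 × 12.4 / 0.6 = 601.4 mg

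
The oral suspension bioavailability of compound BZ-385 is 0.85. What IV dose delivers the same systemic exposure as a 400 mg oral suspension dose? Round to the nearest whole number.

Systemic exposure from an extravascular dose = F × D_ev, so the equivalent IV dose is F × D_ev.
D_iv = F × D_ev = 0.85 × 400 = 340 mg

D_iv = 340 mg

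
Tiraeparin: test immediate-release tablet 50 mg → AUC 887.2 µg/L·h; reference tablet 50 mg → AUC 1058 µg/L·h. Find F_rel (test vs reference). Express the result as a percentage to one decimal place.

F_rel = 83.9%

F_rel = (AUC_test/D_test) / (AUC_ref/D_ref)
      = (887.2/50) / (1058/50)
      = 17.744 / 21.16 = 0.8386 = 83.86%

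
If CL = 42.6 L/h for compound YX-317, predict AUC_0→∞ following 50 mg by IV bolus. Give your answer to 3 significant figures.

AUC = 1.17 mg/L·h

AUC_0→∞ = Dose_iv / CL
        = 50 / 42.6 = 1.17371 mg/L·h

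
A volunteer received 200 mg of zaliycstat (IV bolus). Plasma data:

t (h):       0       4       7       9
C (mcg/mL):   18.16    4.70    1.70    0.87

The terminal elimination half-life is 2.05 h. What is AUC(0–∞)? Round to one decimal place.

Trapezoidal AUC_0→9:
  [0→4]: (18.16+4.70)/2 × 4 = 45.72
  [4→7]: (4.70+1.70)/2 × 3 = 9.6
  [7→9]: (1.70+0.87)/2 × 2 = 2.57
  Sum = 57.89 mcg/mL·h
k_e = ln2 / t½ = 0.693147 / 2.05 = 0.3381 h^-1
Extrapolated tail: C_last / k_e = 0.87 / 0.3381 = 2.573
AUC_0→∞ = 57.89 + 2.573 = 60.463 mcg/mL·h

AUC = 60.5 mcg/mL·h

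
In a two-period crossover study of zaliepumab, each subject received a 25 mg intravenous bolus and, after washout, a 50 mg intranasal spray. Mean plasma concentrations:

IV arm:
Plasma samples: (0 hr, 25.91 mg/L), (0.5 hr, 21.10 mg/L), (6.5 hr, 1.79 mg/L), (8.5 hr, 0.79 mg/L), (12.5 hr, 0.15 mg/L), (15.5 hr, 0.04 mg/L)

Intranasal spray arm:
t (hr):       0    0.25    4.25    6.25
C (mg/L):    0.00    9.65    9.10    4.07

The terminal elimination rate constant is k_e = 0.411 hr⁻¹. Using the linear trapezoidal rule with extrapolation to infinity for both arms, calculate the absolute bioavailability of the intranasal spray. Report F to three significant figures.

F = 0.362

Trapezoidal AUC_0→15.5 (IV):
  [0→0.5]: (25.91+21.10)/2 × 0.5 = 11.7525
  [0.5→6.5]: (21.10+1.79)/2 × 6 = 68.67
  [6.5→8.5]: (1.79+0.79)/2 × 2 = 2.58
  [8.5→12.5]: (0.79+0.15)/2 × 4 = 1.88
  [12.5→15.5]: (0.15+0.04)/2 × 3 = 0.285
  Sum = 85.1675 mg/L·hr
IV tail: 0.04/0.411 = 0.097; AUC_iv,0→∞ = 85.1675 + 0.097 = 85.2645 mg/L·hr
Trapezoidal AUC_0→6.25 (intranasal spray):
  [0→0.25]: (0.00+9.65)/2 × 0.25 = 1.20625
  [0.25→4.25]: (9.65+9.10)/2 × 4 = 37.5
  [4.25→6.25]: (9.10+4.07)/2 × 2 = 13.17
  Sum = 51.87625 mg/L·hr
intranasal spray tail: 4.07/0.411 = 9.903; AUC_ev,0→∞ = 51.87625 + 9.903 = 61.77925 mg/L·hr
F = (AUC_ev/D_ev)/(AUC_iv/D_iv) = (61.77925/50)/(85.2645/25) = 1.235585/3.41058 = 0.3623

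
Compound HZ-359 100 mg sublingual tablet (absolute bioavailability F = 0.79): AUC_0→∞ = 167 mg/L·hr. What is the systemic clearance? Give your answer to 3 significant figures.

CL = 0.473 L/hr

CL = F × Dose / AUC_0→∞
   = 0.79 × 100 / 167 = 0.473054 L/hr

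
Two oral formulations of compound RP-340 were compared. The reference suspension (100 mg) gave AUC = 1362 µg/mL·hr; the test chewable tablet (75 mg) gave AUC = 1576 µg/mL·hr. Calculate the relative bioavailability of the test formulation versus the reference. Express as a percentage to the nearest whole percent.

F_rel = (AUC_test/D_test) / (AUC_ref/D_ref)
      = (1576/75) / (1362/100)
      = 21.0133 / 13.62 = 1.5428 = 154.28%

F_rel = 154%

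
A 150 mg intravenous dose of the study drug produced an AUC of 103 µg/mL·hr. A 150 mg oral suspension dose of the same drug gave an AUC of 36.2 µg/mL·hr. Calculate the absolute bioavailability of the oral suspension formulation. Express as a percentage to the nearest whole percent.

F = (AUC_ev / D_ev) / (AUC_iv / D_iv)
  = (36.2/150) / (103/150)
  = 0.241333 / 0.686667 = 0.3515
  = 35.15%

F = 35%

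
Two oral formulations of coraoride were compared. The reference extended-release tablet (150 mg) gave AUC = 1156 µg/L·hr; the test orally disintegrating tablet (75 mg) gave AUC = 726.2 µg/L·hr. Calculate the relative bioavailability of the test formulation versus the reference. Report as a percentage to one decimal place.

F_rel = 125.6%

F_rel = (AUC_test/D_test) / (AUC_ref/D_ref)
      = (726.2/75) / (1156/150)
      = 9.68267 / 7.70667 = 1.2564 = 125.64%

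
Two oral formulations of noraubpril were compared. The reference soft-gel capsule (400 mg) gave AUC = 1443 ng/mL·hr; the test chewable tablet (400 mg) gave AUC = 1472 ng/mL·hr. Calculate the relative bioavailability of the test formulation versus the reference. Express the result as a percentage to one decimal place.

F_rel = (AUC_test/D_test) / (AUC_ref/D_ref)
      = (1472/400) / (1443/400)
      = 3.68 / 3.6075 = 1.0201 = 102.01%

F_rel = 102.0%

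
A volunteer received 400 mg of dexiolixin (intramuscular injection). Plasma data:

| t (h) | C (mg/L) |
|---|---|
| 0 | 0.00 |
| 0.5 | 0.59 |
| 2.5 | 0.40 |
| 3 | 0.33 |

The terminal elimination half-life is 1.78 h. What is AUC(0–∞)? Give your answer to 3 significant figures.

Trapezoidal AUC_0→3:
  [0→0.5]: (0.00+0.59)/2 × 0.5 = 0.1475
  [0.5→2.5]: (0.59+0.40)/2 × 2 = 0.99
  [2.5→3]: (0.40+0.33)/2 × 0.5 = 0.1825
  Sum = 1.32 mg/L·h
k_e = ln2 / t½ = 0.693147 / 1.78 = 0.3894 h^-1
Extrapolated tail: C_last / k_e = 0.33 / 0.3894 = 0.847
AUC_0→∞ = 1.32 + 0.847 = 2.167 mg/L·h

AUC = 2.17 mg/L·h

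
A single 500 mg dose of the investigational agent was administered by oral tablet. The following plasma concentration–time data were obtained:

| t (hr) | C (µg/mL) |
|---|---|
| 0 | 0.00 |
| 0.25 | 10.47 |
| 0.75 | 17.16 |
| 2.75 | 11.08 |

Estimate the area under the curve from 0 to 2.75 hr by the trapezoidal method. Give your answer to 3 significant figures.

AUC = 36.5 µg/mL·hr

Trapezoidal AUC_0→2.75:
  [0→0.25]: (0.00+10.47)/2 × 0.25 = 1.30875
  [0.25→0.75]: (10.47+17.16)/2 × 0.5 = 6.9075
  [0.75→2.75]: (17.16+11.08)/2 × 2 = 28.24
  Sum = 36.45625 µg/mL·hr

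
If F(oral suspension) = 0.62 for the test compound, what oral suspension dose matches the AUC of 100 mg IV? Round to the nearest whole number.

D_oral = 161 mg

For equal systemic exposure: F × D_ev = D_iv
D_ev = D_iv / F = 100 / 0.62 = 161.29 mg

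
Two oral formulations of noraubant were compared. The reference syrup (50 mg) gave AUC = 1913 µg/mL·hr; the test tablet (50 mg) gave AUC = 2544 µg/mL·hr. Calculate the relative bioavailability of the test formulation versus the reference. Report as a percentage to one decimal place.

F_rel = (AUC_test/D_test) / (AUC_ref/D_ref)
      = (2544/50) / (1913/50)
      = 50.88 / 38.26 = 1.3298 = 132.98%

F_rel = 133.0%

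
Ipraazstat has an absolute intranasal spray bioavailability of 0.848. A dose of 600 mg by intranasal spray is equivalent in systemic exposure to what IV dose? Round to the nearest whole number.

D_iv = 509 mg

Systemic exposure from an extravascular dose = F × D_ev, so the equivalent IV dose is F × D_ev.
D_iv = F × D_ev = 0.848 × 600 = 508.8 mg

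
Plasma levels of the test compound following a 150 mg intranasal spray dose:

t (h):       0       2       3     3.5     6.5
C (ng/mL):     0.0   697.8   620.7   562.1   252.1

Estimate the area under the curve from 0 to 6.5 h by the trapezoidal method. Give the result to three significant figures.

Trapezoidal AUC_0→6.5:
  [0→2]: (0.0+697.8)/2 × 2 = 697.8
  [2→3]: (697.8+620.7)/2 × 1 = 659.25
  [3→3.5]: (620.7+562.1)/2 × 0.5 = 295.7
  [3.5→6.5]: (562.1+252.1)/2 × 3 = 1221.3
  Sum = 2874.05 ng/mL·h

AUC = 2870 ng/mL·h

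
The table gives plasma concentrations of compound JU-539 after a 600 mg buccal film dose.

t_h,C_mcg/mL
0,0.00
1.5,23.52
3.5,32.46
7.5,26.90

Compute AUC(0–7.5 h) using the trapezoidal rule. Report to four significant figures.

Trapezoidal AUC_0→7.5:
  [0→1.5]: (0.00+23.52)/2 × 1.5 = 17.64
  [1.5→3.5]: (23.52+32.46)/2 × 2 = 55.98
  [3.5→7.5]: (32.46+26.90)/2 × 4 = 118.72
  Sum = 192.34 mcg/mL·h

AUC = 192.3 mcg/mL·h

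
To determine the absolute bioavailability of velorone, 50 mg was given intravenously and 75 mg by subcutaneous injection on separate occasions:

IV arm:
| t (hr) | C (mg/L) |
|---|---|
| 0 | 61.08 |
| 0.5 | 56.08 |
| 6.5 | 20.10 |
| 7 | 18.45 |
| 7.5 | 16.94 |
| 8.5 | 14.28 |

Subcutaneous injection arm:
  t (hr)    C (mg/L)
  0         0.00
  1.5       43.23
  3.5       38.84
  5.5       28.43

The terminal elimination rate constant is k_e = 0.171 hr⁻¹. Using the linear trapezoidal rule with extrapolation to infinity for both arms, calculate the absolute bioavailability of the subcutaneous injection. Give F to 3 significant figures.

Trapezoidal AUC_0→8.5 (IV):
  [0→0.5]: (61.08+56.08)/2 × 0.5 = 29.29
  [0.5→6.5]: (56.08+20.10)/2 × 6 = 228.54
  [6.5→7]: (20.10+18.45)/2 × 0.5 = 9.6375
  [7→7.5]: (18.45+16.94)/2 × 0.5 = 8.8475
  [7.5→8.5]: (16.94+14.28)/2 × 1 = 15.61
  Sum = 291.925 mg/L·hr
IV tail: 14.28/0.171 = 83.509; AUC_iv,0→∞ = 291.925 + 83.509 = 375.434 mg/L·hr
Trapezoidal AUC_0→5.5 (subcutaneous injection):
  [0→1.5]: (0.00+43.23)/2 × 1.5 = 32.4225
  [1.5→3.5]: (43.23+38.84)/2 × 2 = 82.07
  [3.5→5.5]: (38.84+28.43)/2 × 2 = 67.27
  Sum = 181.7625 mg/L·hr
subcutaneous injection tail: 28.43/0.171 = 166.257; AUC_ev,0→∞ = 181.7625 + 166.257 = 348.0195 mg/L·hr
F = (AUC_ev/D_ev)/(AUC_iv/D_iv) = (348.0195/75)/(375.434/50) = 4.64026/7.50868 = 0.6180

F = 0.618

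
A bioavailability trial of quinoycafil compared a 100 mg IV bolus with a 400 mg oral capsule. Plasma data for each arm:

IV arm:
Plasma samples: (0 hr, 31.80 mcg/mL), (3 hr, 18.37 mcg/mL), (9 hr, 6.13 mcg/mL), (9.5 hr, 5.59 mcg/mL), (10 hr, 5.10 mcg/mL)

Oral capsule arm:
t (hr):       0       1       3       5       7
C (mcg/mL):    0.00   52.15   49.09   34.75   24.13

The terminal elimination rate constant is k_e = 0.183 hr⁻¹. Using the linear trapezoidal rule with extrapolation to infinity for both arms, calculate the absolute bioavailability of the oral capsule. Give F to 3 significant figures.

F = 0.551

Trapezoidal AUC_0→10 (IV):
  [0→3]: (31.80+18.37)/2 × 3 = 75.255
  [3→9]: (18.37+6.13)/2 × 6 = 73.5
  [9→9.5]: (6.13+5.59)/2 × 0.5 = 2.93
  [9.5→10]: (5.59+5.10)/2 × 0.5 = 2.6725
  Sum = 154.3575 mcg/mL·hr
IV tail: 5.10/0.183 = 27.869; AUC_iv,0→∞ = 154.3575 + 27.869 = 182.2265 mcg/mL·hr
Trapezoidal AUC_0→7 (oral capsule):
  [0→1]: (0.00+52.15)/2 × 1 = 26.075
  [1→3]: (52.15+49.09)/2 × 2 = 101.24
  [3→5]: (49.09+34.75)/2 × 2 = 83.84
  [5→7]: (34.75+24.13)/2 × 2 = 58.88
  Sum = 270.035 mcg/mL·hr
oral capsule tail: 24.13/0.183 = 131.858; AUC_ev,0→∞ = 270.035 + 131.858 = 401.893 mcg/mL·hr
F = (AUC_ev/D_ev)/(AUC_iv/D_iv) = (401.893/400)/(182.2265/100) = 1.0047325/1.822265 = 0.5514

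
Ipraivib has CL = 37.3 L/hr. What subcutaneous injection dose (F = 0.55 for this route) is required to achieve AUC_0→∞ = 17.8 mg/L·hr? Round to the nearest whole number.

Dose = CL × AUC_0→∞ / F
     = 37.3 × 17.8 / 0.55 = 1207.16 mg

Dose = 1207 mg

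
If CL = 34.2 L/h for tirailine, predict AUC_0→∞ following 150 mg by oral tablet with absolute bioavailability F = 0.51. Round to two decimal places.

AUC_0→∞ = F × Dose / CL
        = 0.51 × 150 / 34.2 = 2.23684 mg/L·h

AUC = 2.24 mg/L·h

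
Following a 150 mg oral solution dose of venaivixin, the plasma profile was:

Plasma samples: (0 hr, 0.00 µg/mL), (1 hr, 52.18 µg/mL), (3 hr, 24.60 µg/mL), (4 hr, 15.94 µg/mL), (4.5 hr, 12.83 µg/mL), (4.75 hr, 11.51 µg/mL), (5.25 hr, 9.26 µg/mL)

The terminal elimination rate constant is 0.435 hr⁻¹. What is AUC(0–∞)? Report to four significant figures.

AUC = 159.9 µg/mL·hr

Trapezoidal AUC_0→5.25:
  [0→1]: (0.00+52.18)/2 × 1 = 26.09
  [1→3]: (52.18+24.60)/2 × 2 = 76.78
  [3→4]: (24.60+15.94)/2 × 1 = 20.27
  [4→4.5]: (15.94+12.83)/2 × 0.5 = 7.1925
  [4.5→4.75]: (12.83+11.51)/2 × 0.25 = 3.0425
  [4.75→5.25]: (11.51+9.26)/2 × 0.5 = 5.1925
  Sum = 138.5675 µg/mL·hr
Extrapolated tail: C_last / k_e = 9.26 / 0.435 = 21.287
AUC_0→∞ = 138.5675 + 21.287 = 159.8545 µg/mL·hr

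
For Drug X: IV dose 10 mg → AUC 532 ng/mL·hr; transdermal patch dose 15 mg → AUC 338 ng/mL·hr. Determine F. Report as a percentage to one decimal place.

F = 42.4%

F = (AUC_ev / D_ev) / (AUC_iv / D_iv)
  = (338/15) / (532/10)
  = 22.5333 / 53.2 = 0.4236
  = 42.36%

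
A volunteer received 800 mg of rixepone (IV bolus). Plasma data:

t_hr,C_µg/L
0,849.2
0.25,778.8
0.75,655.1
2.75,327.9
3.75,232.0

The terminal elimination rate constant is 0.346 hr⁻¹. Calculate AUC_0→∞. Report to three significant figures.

Trapezoidal AUC_0→3.75:
  [0→0.25]: (849.2+778.8)/2 × 0.25 = 203.5
  [0.25→0.75]: (778.8+655.1)/2 × 0.5 = 358.475
  [0.75→2.75]: (655.1+327.9)/2 × 2 = 983.0
  [2.75→3.75]: (327.9+232.0)/2 × 1 = 279.95
  Sum = 1824.925 µg/L·hr
Extrapolated tail: C_last / k_e = 232.0 / 0.346 = 670.520
AUC_0→∞ = 1824.925 + 670.520 = 2495.445 µg/L·hr

AUC = 2500 µg/L·hr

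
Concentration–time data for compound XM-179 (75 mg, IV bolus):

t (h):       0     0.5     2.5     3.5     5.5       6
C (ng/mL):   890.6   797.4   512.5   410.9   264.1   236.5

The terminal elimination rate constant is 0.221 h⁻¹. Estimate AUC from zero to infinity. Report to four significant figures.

AUC = 4064 ng/mL·h

Trapezoidal AUC_0→6:
  [0→0.5]: (890.6+797.4)/2 × 0.5 = 422.0
  [0.5→2.5]: (797.4+512.5)/2 × 2 = 1309.9
  [2.5→3.5]: (512.5+410.9)/2 × 1 = 461.7
  [3.5→5.5]: (410.9+264.1)/2 × 2 = 675.0
  [5.5→6]: (264.1+236.5)/2 × 0.5 = 125.15
  Sum = 2993.75 ng/mL·h
Extrapolated tail: C_last / k_e = 236.5 / 0.221 = 1070.136
AUC_0→∞ = 2993.75 + 1070.136 = 4063.886 ng/mL·h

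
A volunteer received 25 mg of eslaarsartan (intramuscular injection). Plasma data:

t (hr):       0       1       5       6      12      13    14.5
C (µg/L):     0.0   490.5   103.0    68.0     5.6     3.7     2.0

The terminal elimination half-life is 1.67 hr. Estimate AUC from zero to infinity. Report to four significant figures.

Trapezoidal AUC_0→14.5:
  [0→1]: (0.0+490.5)/2 × 1 = 245.25
  [1→5]: (490.5+103.0)/2 × 4 = 1187.0
  [5→6]: (103.0+68.0)/2 × 1 = 85.5
  [6→12]: (68.0+5.6)/2 × 6 = 220.8
  [12→13]: (5.6+3.7)/2 × 1 = 4.65
  [13→14.5]: (3.7+2.0)/2 × 1.5 = 4.275
  Sum = 1747.475 µg/L·hr
k_e = ln2 / t½ = 0.693147 / 1.67 = 0.4151 hr^-1
Extrapolated tail: C_last / k_e = 2.0 / 0.4151 = 4.818
AUC_0→∞ = 1747.475 + 4.818 = 1752.293 µg/L·hr

AUC = 1752 µg/L·hr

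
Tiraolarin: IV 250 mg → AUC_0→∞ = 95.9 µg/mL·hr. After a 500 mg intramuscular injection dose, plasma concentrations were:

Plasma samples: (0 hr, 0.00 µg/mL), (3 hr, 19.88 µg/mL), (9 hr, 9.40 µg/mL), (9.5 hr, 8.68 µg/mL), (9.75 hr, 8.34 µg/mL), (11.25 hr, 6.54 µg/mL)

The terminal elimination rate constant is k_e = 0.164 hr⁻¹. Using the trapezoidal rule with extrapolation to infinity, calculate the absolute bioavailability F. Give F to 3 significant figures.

Trapezoidal AUC_0→11.25 (intramuscular injection):
  [0→3]: (0.00+19.88)/2 × 3 = 29.82
  [3→9]: (19.88+9.40)/2 × 6 = 87.84
  [9→9.5]: (9.40+8.68)/2 × 0.5 = 4.52
  [9.5→9.75]: (8.68+8.34)/2 × 0.25 = 2.1275
  [9.75→11.25]: (8.34+6.54)/2 × 1.5 = 11.16
  Sum = 135.4675 µg/mL·hr
Tail: C_last/k_e = 6.54/0.164 = 39.878
AUC_0→∞ (intramuscular injection) = 135.4675 + 39.878 = 175.3455 µg/mL·hr
F = (AUC_ev/D_ev)/(AUC_iv/D_iv) = (175.3455/500)/(95.9/250) = 0.350691/0.3836 = 0.9142

F = 0.914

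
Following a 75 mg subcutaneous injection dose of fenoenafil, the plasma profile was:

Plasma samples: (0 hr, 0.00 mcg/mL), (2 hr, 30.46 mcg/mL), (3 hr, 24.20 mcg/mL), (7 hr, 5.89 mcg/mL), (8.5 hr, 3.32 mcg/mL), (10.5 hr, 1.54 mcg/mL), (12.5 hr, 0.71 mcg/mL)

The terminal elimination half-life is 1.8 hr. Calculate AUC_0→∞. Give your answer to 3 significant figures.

AUC = 134 mcg/mL·hr

Trapezoidal AUC_0→12.5:
  [0→2]: (0.00+30.46)/2 × 2 = 30.46
  [2→3]: (30.46+24.20)/2 × 1 = 27.33
  [3→7]: (24.20+5.89)/2 × 4 = 60.18
  [7→8.5]: (5.89+3.32)/2 × 1.5 = 6.9075
  [8.5→10.5]: (3.32+1.54)/2 × 2 = 4.86
  [10.5→12.5]: (1.54+0.71)/2 × 2 = 2.25
  Sum = 131.9875 mcg/mL·hr
k_e = ln2 / t½ = 0.693147 / 1.8 = 0.3851 hr^-1
Extrapolated tail: C_last / k_e = 0.71 / 0.3851 = 1.844
AUC_0→∞ = 131.9875 + 1.844 = 133.8315 mcg/mL·hr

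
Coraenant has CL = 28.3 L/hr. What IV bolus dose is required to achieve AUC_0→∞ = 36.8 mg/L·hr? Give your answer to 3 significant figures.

Dose_iv = CL × AUC_0→∞
     = 28.3 × 36.8 = 1041.44 mg

Dose = 1040 mg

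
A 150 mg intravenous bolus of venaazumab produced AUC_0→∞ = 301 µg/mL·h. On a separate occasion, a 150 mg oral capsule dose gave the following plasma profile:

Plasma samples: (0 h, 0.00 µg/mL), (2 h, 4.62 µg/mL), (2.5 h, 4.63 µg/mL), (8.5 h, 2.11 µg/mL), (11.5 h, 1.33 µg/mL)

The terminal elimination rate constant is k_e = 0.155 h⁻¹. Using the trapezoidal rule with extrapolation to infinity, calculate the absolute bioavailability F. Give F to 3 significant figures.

Trapezoidal AUC_0→11.5 (oral capsule):
  [0→2]: (0.00+4.62)/2 × 2 = 4.62
  [2→2.5]: (4.62+4.63)/2 × 0.5 = 2.3125
  [2.5→8.5]: (4.63+2.11)/2 × 6 = 20.22
  [8.5→11.5]: (2.11+1.33)/2 × 3 = 5.16
  Sum = 32.3125 µg/mL·h
Tail: C_last/k_e = 1.33/0.155 = 8.581
AUC_0→∞ (oral capsule) = 32.3125 + 8.581 = 40.8935 µg/mL·h
F = (AUC_ev/D_ev)/(AUC_iv/D_iv) = (40.8935/150)/(301/150) = 0.272623/2.00667 = 0.1359

F = 0.136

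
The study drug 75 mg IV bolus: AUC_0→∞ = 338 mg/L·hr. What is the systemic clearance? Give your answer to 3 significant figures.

CL = Dose_iv / AUC_0→∞
   = 75 / 338 = 0.221893 L/hr

CL = 0.222 L/hr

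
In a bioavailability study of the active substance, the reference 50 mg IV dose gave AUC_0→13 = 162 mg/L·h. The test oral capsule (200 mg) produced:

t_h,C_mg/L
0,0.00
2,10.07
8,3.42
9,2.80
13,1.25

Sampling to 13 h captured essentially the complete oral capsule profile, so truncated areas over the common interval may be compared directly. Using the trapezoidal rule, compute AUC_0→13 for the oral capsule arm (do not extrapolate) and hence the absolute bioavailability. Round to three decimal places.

Trapezoidal AUC_0→13 (oral capsule):
  [0→2]: (0.00+10.07)/2 × 2 = 10.07
  [2→8]: (10.07+3.42)/2 × 6 = 40.47
  [8→9]: (3.42+2.80)/2 × 1 = 3.11
  [9→13]: (2.80+1.25)/2 × 4 = 8.1
  Sum = 61.75 mg/L·h
F = (AUC_ev/D_ev)/(AUC_iv/D_iv) = (61.75/200)/(162/50) = 0.30875/3.24 = 0.0953

F = 0.095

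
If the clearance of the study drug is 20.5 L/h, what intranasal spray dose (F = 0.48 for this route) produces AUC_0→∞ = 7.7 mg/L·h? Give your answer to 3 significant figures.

Dose = CL × AUC_0→∞ / F
     = 20.5 × 7.7 / 0.48 = 328.854 mg

Dose = 329 mg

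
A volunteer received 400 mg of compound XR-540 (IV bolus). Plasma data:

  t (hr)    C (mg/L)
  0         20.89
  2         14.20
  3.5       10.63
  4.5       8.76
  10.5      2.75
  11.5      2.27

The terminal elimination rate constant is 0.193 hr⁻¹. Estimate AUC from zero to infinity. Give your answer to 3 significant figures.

Trapezoidal AUC_0→11.5:
  [0→2]: (20.89+14.20)/2 × 2 = 35.09
  [2→3.5]: (14.20+10.63)/2 × 1.5 = 18.6225
  [3.5→4.5]: (10.63+8.76)/2 × 1 = 9.695
  [4.5→10.5]: (8.76+2.75)/2 × 6 = 34.53
  [10.5→11.5]: (2.75+2.27)/2 × 1 = 2.51
  Sum = 100.4475 mg/L·hr
Extrapolated tail: C_last / k_e = 2.27 / 0.193 = 11.762
AUC_0→∞ = 100.4475 + 11.762 = 112.2095 mg/L·hr

AUC = 112 mg/L·hr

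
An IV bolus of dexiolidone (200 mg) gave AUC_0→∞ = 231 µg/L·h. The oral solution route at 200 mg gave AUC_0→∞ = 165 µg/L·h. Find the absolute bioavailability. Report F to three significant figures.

F = 0.714

F = (AUC_ev / D_ev) / (AUC_iv / D_iv)
  = (165/200) / (231/200)
  = 0.825 / 1.155 = 0.7143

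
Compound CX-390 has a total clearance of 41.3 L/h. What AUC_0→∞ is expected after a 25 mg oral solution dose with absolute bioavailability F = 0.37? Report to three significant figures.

AUC = 0.224 mg/L·h

AUC_0→∞ = F × Dose / CL
        = 0.37 × 25 / 41.3 = 0.223971 mg/L·h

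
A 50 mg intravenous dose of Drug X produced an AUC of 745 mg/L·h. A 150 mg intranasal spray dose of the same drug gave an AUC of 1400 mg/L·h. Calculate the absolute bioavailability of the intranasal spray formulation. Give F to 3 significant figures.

F = (AUC_ev / D_ev) / (AUC_iv / D_iv)
  = (1400/150) / (745/50)
  = 9.33333 / 14.9 = 0.6264

F = 0.626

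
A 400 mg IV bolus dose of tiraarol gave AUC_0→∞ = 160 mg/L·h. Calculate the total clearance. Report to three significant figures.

CL = 2.50 L/h

CL = Dose_iv / AUC_0→∞
   = 400 / 160 = 2.5 L/h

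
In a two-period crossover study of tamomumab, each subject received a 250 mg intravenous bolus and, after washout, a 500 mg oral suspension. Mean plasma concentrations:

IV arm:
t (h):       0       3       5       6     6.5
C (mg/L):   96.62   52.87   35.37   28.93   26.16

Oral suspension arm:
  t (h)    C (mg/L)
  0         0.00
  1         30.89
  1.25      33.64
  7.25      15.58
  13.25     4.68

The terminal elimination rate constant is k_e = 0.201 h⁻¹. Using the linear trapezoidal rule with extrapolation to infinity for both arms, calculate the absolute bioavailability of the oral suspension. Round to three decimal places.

F = 0.261

Trapezoidal AUC_0→6.5 (IV):
  [0→3]: (96.62+52.87)/2 × 3 = 224.235
  [3→5]: (52.87+35.37)/2 × 2 = 88.24
  [5→6]: (35.37+28.93)/2 × 1 = 32.15
  [6→6.5]: (28.93+26.16)/2 × 0.5 = 13.7725
  Sum = 358.3975 mg/L·h
IV tail: 26.16/0.201 = 130.149; AUC_iv,0→∞ = 358.3975 + 130.149 = 488.5465 mg/L·h
Trapezoidal AUC_0→13.25 (oral suspension):
  [0→1]: (0.00+30.89)/2 × 1 = 15.445
  [1→1.25]: (30.89+33.64)/2 × 0.25 = 8.06625
  [1.25→7.25]: (33.64+15.58)/2 × 6 = 147.66
  [7.25→13.25]: (15.58+4.68)/2 × 6 = 60.78
  Sum = 231.95125 mg/L·h
oral suspension tail: 4.68/0.201 = 23.284; AUC_ev,0→∞ = 231.95125 + 23.284 = 255.23525 mg/L·h
F = (AUC_ev/D_ev)/(AUC_iv/D_iv) = (255.23525/500)/(488.5465/250) = 0.5104705/1.954186 = 0.2612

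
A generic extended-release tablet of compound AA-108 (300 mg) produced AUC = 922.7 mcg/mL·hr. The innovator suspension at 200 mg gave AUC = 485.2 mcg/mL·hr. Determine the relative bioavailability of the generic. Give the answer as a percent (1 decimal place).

F_rel = 126.8%

F_rel = (AUC_test/D_test) / (AUC_ref/D_ref)
      = (922.7/300) / (485.2/200)
      = 3.07567 / 2.426 = 1.2678 = 126.78%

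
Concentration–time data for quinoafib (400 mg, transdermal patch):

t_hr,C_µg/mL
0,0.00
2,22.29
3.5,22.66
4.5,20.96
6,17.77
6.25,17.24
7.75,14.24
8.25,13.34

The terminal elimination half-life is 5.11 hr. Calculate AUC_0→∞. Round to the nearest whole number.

AUC = 240 µg/mL·hr

Trapezoidal AUC_0→8.25:
  [0→2]: (0.00+22.29)/2 × 2 = 22.29
  [2→3.5]: (22.29+22.66)/2 × 1.5 = 33.7125
  [3.5→4.5]: (22.66+20.96)/2 × 1 = 21.81
  [4.5→6]: (20.96+17.77)/2 × 1.5 = 29.0475
  [6→6.25]: (17.77+17.24)/2 × 0.25 = 4.37625
  [6.25→7.75]: (17.24+14.24)/2 × 1.5 = 23.61
  [7.75→8.25]: (14.24+13.34)/2 × 0.5 = 6.895
  Sum = 141.74125 µg/mL·hr
k_e = ln2 / t½ = 0.693147 / 5.11 = 0.1356 hr^-1
Extrapolated tail: C_last / k_e = 13.34 / 0.1356 = 98.378
AUC_0→∞ = 141.74125 + 98.378 = 240.11925 µg/mL·hr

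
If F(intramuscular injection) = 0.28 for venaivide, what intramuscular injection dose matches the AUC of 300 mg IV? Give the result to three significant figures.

D_intramuscular = 1070 mg

For equal systemic exposure: F × D_ev = D_iv
D_ev = D_iv / F = 300 / 0.28 = 1071.43 mg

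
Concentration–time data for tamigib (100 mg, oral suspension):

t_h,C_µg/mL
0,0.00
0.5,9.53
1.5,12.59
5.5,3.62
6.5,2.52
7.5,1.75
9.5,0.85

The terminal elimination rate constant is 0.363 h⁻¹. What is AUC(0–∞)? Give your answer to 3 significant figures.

Trapezoidal AUC_0→9.5:
  [0→0.5]: (0.00+9.53)/2 × 0.5 = 2.3825
  [0.5→1.5]: (9.53+12.59)/2 × 1 = 11.06
  [1.5→5.5]: (12.59+3.62)/2 × 4 = 32.42
  [5.5→6.5]: (3.62+2.52)/2 × 1 = 3.07
  [6.5→7.5]: (2.52+1.75)/2 × 1 = 2.135
  [7.5→9.5]: (1.75+0.85)/2 × 2 = 2.6
  Sum = 53.6675 µg/mL·h
Extrapolated tail: C_last / k_e = 0.85 / 0.363 = 2.342
AUC_0→∞ = 53.6675 + 2.342 = 56.0095 µg/mL·h

AUC = 56.0 µg/mL·h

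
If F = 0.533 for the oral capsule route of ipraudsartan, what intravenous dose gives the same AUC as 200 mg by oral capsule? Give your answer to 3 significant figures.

D_iv = 107 mg

Systemic exposure from an extravascular dose = F × D_ev, so the equivalent IV dose is F × D_ev.
D_iv = F × D_ev = 0.533 × 200 = 106.6 mg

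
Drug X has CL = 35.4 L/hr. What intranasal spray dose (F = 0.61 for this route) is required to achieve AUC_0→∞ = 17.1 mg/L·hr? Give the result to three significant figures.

Dose = CL × AUC_0→∞ / F
     = 35.4 × 17.1 / 0.61 = 992.361 mg

Dose = 992 mg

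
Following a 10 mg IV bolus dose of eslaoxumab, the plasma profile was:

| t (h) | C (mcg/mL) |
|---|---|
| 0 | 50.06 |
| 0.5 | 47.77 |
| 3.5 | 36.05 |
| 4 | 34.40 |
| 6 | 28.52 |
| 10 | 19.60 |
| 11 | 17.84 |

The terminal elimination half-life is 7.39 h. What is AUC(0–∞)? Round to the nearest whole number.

AUC = 536 mcg/mL·h

Trapezoidal AUC_0→11:
  [0→0.5]: (50.06+47.77)/2 × 0.5 = 24.4575
  [0.5→3.5]: (47.77+36.05)/2 × 3 = 125.73
  [3.5→4]: (36.05+34.40)/2 × 0.5 = 17.6125
  [4→6]: (34.40+28.52)/2 × 2 = 62.92
  [6→10]: (28.52+19.60)/2 × 4 = 96.24
  [10→11]: (19.60+17.84)/2 × 1 = 18.72
  Sum = 345.68 mcg/mL·h
k_e = ln2 / t½ = 0.693147 / 7.39 = 0.0938 h^-1
Extrapolated tail: C_last / k_e = 17.84 / 0.0938 = 190.192
AUC_0→∞ = 345.68 + 190.192 = 535.872 mcg/mL·h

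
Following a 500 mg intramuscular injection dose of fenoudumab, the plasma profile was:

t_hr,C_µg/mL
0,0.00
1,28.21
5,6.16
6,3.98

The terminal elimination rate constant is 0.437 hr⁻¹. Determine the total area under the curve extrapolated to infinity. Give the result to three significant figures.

AUC = 97.0 µg/mL·hr

Trapezoidal AUC_0→6:
  [0→1]: (0.00+28.21)/2 × 1 = 14.105
  [1→5]: (28.21+6.16)/2 × 4 = 68.74
  [5→6]: (6.16+3.98)/2 × 1 = 5.07
  Sum = 87.915 µg/mL·hr
Extrapolated tail: C_last / k_e = 3.98 / 0.437 = 9.108
AUC_0→∞ = 87.915 + 9.108 = 97.023 µg/mL·hr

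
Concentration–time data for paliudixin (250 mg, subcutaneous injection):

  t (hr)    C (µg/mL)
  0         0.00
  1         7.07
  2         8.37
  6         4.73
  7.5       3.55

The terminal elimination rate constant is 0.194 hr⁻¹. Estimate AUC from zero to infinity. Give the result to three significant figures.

Trapezoidal AUC_0→7.5:
  [0→1]: (0.00+7.07)/2 × 1 = 3.535
  [1→2]: (7.07+8.37)/2 × 1 = 7.72
  [2→6]: (8.37+4.73)/2 × 4 = 26.2
  [6→7.5]: (4.73+3.55)/2 × 1.5 = 6.21
  Sum = 43.665 µg/mL·hr
Extrapolated tail: C_last / k_e = 3.55 / 0.194 = 18.299
AUC_0→∞ = 43.665 + 18.299 = 61.964 µg/mL·hr

AUC = 62.0 µg/mL·hr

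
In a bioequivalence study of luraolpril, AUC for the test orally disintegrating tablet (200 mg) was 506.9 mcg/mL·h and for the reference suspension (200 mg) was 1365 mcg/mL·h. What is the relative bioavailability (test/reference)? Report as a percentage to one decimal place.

F_rel = 37.1%

F_rel = (AUC_test/D_test) / (AUC_ref/D_ref)
      = (506.9/200) / (1365/200)
      = 2.5345 / 6.825 = 0.3714 = 37.14%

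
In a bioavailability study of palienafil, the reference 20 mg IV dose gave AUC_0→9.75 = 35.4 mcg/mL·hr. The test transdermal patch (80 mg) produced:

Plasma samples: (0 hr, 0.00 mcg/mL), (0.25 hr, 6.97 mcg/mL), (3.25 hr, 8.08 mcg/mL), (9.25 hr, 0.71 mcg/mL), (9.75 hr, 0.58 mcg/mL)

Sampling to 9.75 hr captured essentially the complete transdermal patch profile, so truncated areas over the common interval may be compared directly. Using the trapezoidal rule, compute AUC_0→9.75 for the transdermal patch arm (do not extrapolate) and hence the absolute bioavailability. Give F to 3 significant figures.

F = 0.354

Trapezoidal AUC_0→9.75 (transdermal patch):
  [0→0.25]: (0.00+6.97)/2 × 0.25 = 0.87125
  [0.25→3.25]: (6.97+8.08)/2 × 3 = 22.575
  [3.25→9.25]: (8.08+0.71)/2 × 6 = 26.37
  [9.25→9.75]: (0.71+0.58)/2 × 0.5 = 0.3225
  Sum = 50.13875 mcg/mL·hr
F = (AUC_ev/D_ev)/(AUC_iv/D_iv) = (50.13875/80)/(35.4/20) = 0.626734/1.77 = 0.3541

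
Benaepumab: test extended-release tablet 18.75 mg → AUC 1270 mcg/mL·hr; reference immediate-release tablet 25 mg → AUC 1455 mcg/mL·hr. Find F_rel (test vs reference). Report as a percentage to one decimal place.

F_rel = (AUC_test/D_test) / (AUC_ref/D_ref)
      = (1270/18.75) / (1455/25)
      = 67.7333 / 58.2 = 1.1638 = 116.38%

F_rel = 116.4%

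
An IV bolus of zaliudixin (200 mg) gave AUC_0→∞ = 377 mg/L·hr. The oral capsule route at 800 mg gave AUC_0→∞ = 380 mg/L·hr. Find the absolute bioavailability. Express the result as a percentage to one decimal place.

F = 25.2%

F = (AUC_ev / D_ev) / (AUC_iv / D_iv)
  = (380/800) / (377/200)
  = 0.475 / 1.885 = 0.2520
  = 25.20%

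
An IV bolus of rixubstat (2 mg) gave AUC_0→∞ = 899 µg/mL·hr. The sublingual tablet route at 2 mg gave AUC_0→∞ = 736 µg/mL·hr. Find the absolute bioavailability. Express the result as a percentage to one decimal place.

F = 81.9%

F = (AUC_ev / D_ev) / (AUC_iv / D_iv)
  = (736/2) / (899/2)
  = 368 / 449.5 = 0.8187
  = 81.87%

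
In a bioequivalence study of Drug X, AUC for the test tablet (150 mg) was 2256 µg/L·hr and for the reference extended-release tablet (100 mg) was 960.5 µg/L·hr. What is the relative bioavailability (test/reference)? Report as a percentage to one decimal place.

F_rel = 156.6%

F_rel = (AUC_test/D_test) / (AUC_ref/D_ref)
      = (2256/150) / (960.5/100)
      = 15.04 / 9.605 = 1.5659 = 156.59%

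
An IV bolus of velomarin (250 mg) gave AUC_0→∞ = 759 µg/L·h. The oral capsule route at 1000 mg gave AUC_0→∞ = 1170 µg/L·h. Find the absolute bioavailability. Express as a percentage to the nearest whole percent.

F = 39%

F = (AUC_ev / D_ev) / (AUC_iv / D_iv)
  = (1170/1000) / (759/250)
  = 1.17 / 3.036 = 0.3854
  = 38.54%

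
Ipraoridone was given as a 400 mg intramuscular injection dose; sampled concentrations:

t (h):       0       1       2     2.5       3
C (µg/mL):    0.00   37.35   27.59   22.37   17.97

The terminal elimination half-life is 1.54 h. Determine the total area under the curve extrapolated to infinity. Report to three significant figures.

AUC = 114 µg/mL·h

Trapezoidal AUC_0→3:
  [0→1]: (0.00+37.35)/2 × 1 = 18.675
  [1→2]: (37.35+27.59)/2 × 1 = 32.47
  [2→2.5]: (27.59+22.37)/2 × 0.5 = 12.49
  [2.5→3]: (22.37+17.97)/2 × 0.5 = 10.085
  Sum = 73.72 µg/mL·h
k_e = ln2 / t½ = 0.693147 / 1.54 = 0.4501 h^-1
Extrapolated tail: C_last / k_e = 17.97 / 0.4501 = 39.924
AUC_0→∞ = 73.72 + 39.924 = 113.644 µg/mL·h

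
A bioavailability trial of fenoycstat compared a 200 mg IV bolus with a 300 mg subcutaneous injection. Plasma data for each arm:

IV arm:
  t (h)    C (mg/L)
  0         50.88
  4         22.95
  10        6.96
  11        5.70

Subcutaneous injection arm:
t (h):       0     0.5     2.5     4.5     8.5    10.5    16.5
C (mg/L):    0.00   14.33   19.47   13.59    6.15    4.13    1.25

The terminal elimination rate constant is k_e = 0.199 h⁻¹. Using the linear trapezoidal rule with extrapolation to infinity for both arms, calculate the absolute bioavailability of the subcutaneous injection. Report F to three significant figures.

Trapezoidal AUC_0→11 (IV):
  [0→4]: (50.88+22.95)/2 × 4 = 147.66
  [4→10]: (22.95+6.96)/2 × 6 = 89.73
  [10→11]: (6.96+5.70)/2 × 1 = 6.33
  Sum = 243.72 mg/L·h
IV tail: 5.70/0.199 = 28.643; AUC_iv,0→∞ = 243.72 + 28.643 = 272.363 mg/L·h
Trapezoidal AUC_0→16.5 (subcutaneous injection):
  [0→0.5]: (0.00+14.33)/2 × 0.5 = 3.5825
  [0.5→2.5]: (14.33+19.47)/2 × 2 = 33.8
  [2.5→4.5]: (19.47+13.59)/2 × 2 = 33.06
  [4.5→8.5]: (13.59+6.15)/2 × 4 = 39.48
  [8.5→10.5]: (6.15+4.13)/2 × 2 = 10.28
  [10.5→16.5]: (4.13+1.25)/2 × 6 = 16.14
  Sum = 136.3425 mg/L·h
subcutaneous injection tail: 1.25/0.199 = 6.281; AUC_ev,0→∞ = 136.3425 + 6.281 = 142.6235 mg/L·h
F = (AUC_ev/D_ev)/(AUC_iv/D_iv) = (142.6235/300)/(272.363/200) = 0.475412/1.361815 = 0.3491

F = 0.349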